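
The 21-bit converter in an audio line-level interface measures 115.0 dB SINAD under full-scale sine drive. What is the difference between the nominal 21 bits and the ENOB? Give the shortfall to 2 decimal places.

2.19 bits

N_eff = (115.0 − 1.76)/6.02 = 18.8106 bits.
Lost resolution: 21 − 18.8106 = 2.1894 bits.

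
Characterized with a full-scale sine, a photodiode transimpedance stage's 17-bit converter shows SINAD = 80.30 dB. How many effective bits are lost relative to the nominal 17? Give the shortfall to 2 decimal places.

3.95 bits

ENOB = (SINAD − 1.76)/6.02 = (80.30 − 1.76)/6.02 = 13.0465 bits.
Shortfall = 17 − 13.0465 = 3.9535 bits.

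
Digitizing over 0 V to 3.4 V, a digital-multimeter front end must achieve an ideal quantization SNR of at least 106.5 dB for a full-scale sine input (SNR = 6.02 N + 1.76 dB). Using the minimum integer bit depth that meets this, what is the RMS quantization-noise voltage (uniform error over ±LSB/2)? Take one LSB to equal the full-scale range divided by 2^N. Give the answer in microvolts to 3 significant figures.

V_FS = 3.4 V.
Required N = ⌈(106.5 − 1.76)/6.02⌉ = ⌈17.399⌉ = 18.
Step size = 3.4/262144 V = 12.970 µV.
V_rms = LSB/√12 = 3.74 µV.

3.74 µV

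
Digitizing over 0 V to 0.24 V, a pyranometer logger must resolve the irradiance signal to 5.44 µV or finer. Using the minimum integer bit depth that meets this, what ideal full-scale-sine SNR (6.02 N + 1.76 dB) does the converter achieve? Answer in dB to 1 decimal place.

Span = 0.24 V.
Need 2^N ≥ 0.24 V / 5.44 µV = 44120 → N_min = 16.
6.02(16) + 1.76 = 98.08 dB.

98.1 dB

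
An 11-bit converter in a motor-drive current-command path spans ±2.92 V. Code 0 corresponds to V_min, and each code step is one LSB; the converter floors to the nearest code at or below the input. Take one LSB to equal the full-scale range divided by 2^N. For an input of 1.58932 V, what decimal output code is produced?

1581

Full-scale range = 2.92 V − (-2.92 V) = 5.84 V. LSB = 5.84 V / 2^11 ≈ 2.852 mV.
code = ⌊(V_in − V_min)/LSB⌋ = ⌊(V_in − V_min) × 2^11 / range⌋
     = ⌊(1.58932 − (-2.92)) × 2048 / 5.84⌋ = ⌊4.50932 × 2048/5.84⌋
     = ⌊1581.351⌋ = 1581.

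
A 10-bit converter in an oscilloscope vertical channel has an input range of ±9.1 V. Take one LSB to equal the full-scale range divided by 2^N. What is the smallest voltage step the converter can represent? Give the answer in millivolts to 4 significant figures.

Full-scale range = 9.1 V − (-9.1 V) = 18.2 V.
2^10 = 1024 levels.
LSB = 18.2 V / 2^10 = 17.77 mV.

17.77 mV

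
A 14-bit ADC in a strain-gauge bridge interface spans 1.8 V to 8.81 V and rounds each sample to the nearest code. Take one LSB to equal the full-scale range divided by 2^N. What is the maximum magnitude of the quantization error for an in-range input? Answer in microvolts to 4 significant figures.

Range = 8.81 − (1.8) = 7.01 V.
One LSB is 7.01 V / 16384 = 427.856 µV.
A rounding quantizer has |error| ≤ LSB/2 = 213.9 µV.

213.9 µV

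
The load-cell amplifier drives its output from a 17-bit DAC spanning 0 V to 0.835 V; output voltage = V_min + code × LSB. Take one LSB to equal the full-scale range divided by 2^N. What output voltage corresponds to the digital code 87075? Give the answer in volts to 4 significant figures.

0.5547 V

Range is 0.835 V. LSB = 0.835 V / 2^17.
V_out = V_min + code × LSB = 0 V + 87075 × 0.835 V / 131072
      = 0 + 0.554715 = 0.554715 V.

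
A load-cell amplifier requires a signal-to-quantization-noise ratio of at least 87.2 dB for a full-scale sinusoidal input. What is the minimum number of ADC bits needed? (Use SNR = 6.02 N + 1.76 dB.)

15 bits

Solving 6.02 N ≥ 87.2 − 1.76: N ≥ 14.193. Round up → N = 15.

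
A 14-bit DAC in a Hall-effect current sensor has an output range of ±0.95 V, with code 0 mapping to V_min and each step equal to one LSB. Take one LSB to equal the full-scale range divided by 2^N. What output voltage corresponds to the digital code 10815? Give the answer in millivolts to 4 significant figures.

304.2 mV

Full-scale range = 0.95 V − (-0.95 V) = 1.9 V. LSB = 1.9 V / 2^14.
V_out = -0.95 + 10815 × (1.9/16384) V
      = -0.95 V + 1.25418 V = 0.304181 V.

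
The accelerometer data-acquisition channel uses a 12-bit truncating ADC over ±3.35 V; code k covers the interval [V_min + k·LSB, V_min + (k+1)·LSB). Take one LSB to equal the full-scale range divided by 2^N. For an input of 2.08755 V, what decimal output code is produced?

Span: 3.35 V − (-3.35 V) = 6.7 V. LSB = 6.7 V / 2^12 ≈ 1.636 mV.
V_in − V_min = 2.08755 − (-3.35) = 5.43755 V.
Divide by LSB: 5.43755 × 4096/6.7 = 3324.2097.
Truncating gives code 3324.

3324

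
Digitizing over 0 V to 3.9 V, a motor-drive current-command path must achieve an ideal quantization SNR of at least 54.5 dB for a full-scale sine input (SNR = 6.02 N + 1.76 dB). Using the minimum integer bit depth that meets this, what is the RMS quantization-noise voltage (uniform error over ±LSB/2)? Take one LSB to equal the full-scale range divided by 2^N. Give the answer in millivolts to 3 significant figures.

2.20 mV

Full-scale range = 3.9 V.
Required N = ⌈(54.5 − 1.76)/6.02⌉ = ⌈8.761⌉ = 9.
Step size = 3.9/512 V = 7.6172 mV.
RMS noise = LSB/√12 = 2.20 mV.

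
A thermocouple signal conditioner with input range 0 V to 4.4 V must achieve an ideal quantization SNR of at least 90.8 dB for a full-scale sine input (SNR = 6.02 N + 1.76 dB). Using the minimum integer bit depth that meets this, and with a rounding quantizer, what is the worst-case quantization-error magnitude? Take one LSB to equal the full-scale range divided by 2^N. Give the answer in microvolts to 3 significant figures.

V_FS = 4.4 V.
Required N = ⌈(90.8 − 1.76)/6.02⌉ = ⌈14.791⌉ = 15.
One LSB is 4.4 V / 32768 = 134.28 µV.
Half an LSB is 67.1 µV.

67.1 µV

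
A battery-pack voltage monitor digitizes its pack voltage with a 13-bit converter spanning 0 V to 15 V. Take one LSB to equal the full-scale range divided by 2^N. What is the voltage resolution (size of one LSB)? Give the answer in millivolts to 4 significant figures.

V_FS = 15 V.
Number of codes = 2^13 = 8192.
Step size = 15/8192 V = 1.831 mV.

1.831 mV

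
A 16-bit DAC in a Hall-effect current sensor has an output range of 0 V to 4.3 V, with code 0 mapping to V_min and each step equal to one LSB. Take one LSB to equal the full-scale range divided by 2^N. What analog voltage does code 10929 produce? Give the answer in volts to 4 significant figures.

0.7171 V

Full-scale range = 4.3 V. LSB = 4.3 V / 2^16.
V_out = V_min + code × LSB = 0 V + 10929 × 4.3 V / 65536
      = 0 + 0.717082 = 0.717082 V.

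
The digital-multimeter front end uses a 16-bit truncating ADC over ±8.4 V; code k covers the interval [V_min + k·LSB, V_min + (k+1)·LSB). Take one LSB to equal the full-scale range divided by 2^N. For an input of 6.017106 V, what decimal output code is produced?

56240

Span: 8.4 V − (-8.4 V) = 16.8 V. LSB = 16.8 V / 2^16 ≈ 256.3 µV.
(V_in − V_min) × 2^16/range = (6.017106 − (-8.4)) × 65536/16.8 = 56240.444.
Floor → code = 56240.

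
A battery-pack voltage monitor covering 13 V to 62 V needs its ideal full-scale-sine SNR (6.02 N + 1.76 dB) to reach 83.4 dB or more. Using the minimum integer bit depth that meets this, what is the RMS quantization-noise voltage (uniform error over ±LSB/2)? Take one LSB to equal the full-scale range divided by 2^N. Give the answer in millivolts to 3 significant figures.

0.863 mV

Full-scale range = 62 V − (13 V) = 49 V.
6.02 N + 1.76 ≥ 83.4 gives N ≥ 13.561, so the minimum integer is 14.
One LSB is 49 V / 16384 = 2.9907 mV.
σ_q = LSB/√12 = 2.9907 mV/3.4641 = 0.863 mV.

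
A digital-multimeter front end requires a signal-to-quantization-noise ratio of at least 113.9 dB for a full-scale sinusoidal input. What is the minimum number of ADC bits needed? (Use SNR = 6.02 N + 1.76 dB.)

19 bits

Solving 6.02 N ≥ 113.9 − 1.76: N ≥ 18.628. Round up → N = 19.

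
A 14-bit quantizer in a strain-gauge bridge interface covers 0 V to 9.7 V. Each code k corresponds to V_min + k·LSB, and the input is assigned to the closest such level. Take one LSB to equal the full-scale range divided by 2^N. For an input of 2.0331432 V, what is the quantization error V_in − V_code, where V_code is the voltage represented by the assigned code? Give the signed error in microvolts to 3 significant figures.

+74.4 µV

Span = 9.7 V. LSB = 9.7 V / 2^14 ≈ 0.5920 mV.
Position in LSBs: (2.0331432 − (0)) × 16384/9.7 = 3434.1256; rounding gives k = 3434.
Reconstructed level: 0 + 3434 × 9.7/16384 V = 2.0330688477 V.
Error = V_in − V_code = 2.0331432 − (2.0330688477) = +74.4 µV.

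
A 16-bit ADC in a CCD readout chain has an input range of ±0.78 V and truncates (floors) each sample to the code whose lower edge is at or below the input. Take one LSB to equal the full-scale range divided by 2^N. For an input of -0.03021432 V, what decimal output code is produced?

31498

The full-scale span is 0.78 − (-0.78) = 1.56 V. LSB = 1.56 V / 2^16 ≈ 23.80 µV.
V_in − V_min = -0.03021432 − (-0.78) = 0.74978568 V.
Divide by LSB: 0.74978568 × 65536/1.56 = 31498.6887.
Truncating gives code 31498.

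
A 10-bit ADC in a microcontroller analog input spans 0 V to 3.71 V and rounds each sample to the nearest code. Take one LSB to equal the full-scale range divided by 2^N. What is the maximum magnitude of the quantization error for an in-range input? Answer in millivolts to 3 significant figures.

Range is 3.71 V.
Step size = 3.71/1024 V = 3.6230 mV.
A rounding quantizer has |error| ≤ LSB/2 = 1.81 mV.

1.81 mV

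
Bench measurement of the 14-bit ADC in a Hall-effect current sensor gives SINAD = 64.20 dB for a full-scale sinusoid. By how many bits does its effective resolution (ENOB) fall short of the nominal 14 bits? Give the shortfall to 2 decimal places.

3.63 bits

N_eff = (64.20 − 1.76)/6.02 = 10.3721 bits.
Shortfall = 14 − 10.3721 = 3.6279 bits.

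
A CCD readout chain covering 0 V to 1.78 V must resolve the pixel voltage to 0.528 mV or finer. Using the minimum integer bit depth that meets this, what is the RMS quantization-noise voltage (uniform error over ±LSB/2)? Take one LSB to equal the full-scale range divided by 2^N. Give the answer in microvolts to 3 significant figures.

125 µV

Span = 1.78 V.
Need 2^N ≥ 1.78 V / 0.528 mV = 3371 → N_min = 12.
LSB = 1.78 V ÷ 2^12 = 1.78/4096 V = 434.57 µV.
σ_q = LSB/√12 = 434.57 µV/3.4641 = 125 µV.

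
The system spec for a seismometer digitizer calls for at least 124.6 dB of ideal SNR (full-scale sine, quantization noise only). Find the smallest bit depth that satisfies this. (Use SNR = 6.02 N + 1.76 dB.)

6.02 N + 1.76 ≥ 124.6 gives N ≥ 20.405, so the minimum integer is 21.

21 bits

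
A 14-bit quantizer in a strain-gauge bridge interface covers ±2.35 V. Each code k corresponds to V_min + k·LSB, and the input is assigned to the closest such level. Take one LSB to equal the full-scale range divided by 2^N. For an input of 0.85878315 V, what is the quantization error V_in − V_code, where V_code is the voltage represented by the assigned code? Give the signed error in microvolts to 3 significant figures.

−91.4 µV

The full-scale span is 2.35 − (-2.35) = 4.7 V. LSB = 4.7 V / 2^14 ≈ 286.9 µV.
Position in LSBs: (0.85878315 − (-2.35)) × 16384/4.7 = 11185.6815; rounding gives k = 11186.
V_code = V_min + k × range/2^14 = -2.35 + 11186 × 4.7/16384 = 0.85887451172 V.
e = 0.85878315 − (0.85887451172) = −91.4 µV.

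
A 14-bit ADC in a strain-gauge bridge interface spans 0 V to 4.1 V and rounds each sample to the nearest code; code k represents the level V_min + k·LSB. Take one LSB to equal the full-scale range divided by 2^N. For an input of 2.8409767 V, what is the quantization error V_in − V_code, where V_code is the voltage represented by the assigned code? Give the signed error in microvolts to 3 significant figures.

Span = 4.1 V. LSB = 4.1 V / 2^14 ≈ 250.2 µV.
(2.8409767 − (0)) / LSB = 2.8409767 × 16384/4.1 = 11352.8201. Nearest integer: k = 11353.
V_code = 0 + (11353/16384) × 4.1 = 2.8410217285 V.
Error = V_in − V_code = 2.8409767 − (2.8410217285) = −45.0 µV.

−45.0 µV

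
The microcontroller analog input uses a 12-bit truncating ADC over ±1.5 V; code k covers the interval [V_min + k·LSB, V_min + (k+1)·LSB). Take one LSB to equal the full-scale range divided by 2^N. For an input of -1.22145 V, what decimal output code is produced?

Range = 1.5 − (-1.5) = 3 V. LSB = 3 V / 2^12 ≈ 0.7324 mV.
(V_in − V_min) × 2^12/range = (-1.22145 − (-1.5)) × 4096/3 = 380.314.
Floor → code = 380.

380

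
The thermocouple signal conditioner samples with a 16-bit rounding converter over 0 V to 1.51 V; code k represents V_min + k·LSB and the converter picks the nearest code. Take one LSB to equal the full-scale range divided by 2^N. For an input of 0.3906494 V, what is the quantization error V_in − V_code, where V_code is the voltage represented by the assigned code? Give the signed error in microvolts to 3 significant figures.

−6.88 µV

Span = 1.51 V. LSB = 1.51 V / 2^16 ≈ 23.04 µV.
(0.3906494 − (0)) / LSB = 0.3906494 × 65536/1.51 = 16954.7014. Nearest integer: k = 16955.
V_code = 0 + (16955/65536) × 1.51 = 0.39065628052 V.
V_in − V_code = 0.3906494 − (0.39065628052) = −6.88 µV.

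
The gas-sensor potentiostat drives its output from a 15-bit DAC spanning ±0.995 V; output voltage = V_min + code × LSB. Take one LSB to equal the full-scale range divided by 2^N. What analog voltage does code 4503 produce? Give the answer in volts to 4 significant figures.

-0.7215 V

Span: 0.995 V − (-0.995 V) = 1.99 V. LSB = 1.99 V / 2^15.
Output = V_min + (4503/32768) × range = -0.995 + 0.137421 × 1.99 V
      = -0.995 V + 0.273467 V = -0.721533 V.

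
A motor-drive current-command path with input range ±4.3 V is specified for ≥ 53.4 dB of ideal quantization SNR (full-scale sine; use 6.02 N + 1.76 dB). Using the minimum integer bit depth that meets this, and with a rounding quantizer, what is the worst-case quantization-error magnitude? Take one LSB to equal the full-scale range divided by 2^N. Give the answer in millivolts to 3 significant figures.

The full-scale span is 4.3 − (-4.3) = 8.6 V.
N ≥ (53.4 − 1.76)/6.02 = 8.578 → N_min = 9.
LSB = 8.6 V ÷ 2^9 = 8.6/512 V = 16.797 mV.
Half an LSB is 8.40 mV.

8.40 mV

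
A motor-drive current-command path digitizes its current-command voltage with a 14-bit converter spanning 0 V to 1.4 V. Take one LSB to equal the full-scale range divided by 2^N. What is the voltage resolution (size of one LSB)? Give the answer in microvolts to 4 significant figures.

85.45 µV

V_FS = 1.4 V.
2^14 = 16384 levels.
LSB = 1.4 V / 2^14 = 85.45 µV.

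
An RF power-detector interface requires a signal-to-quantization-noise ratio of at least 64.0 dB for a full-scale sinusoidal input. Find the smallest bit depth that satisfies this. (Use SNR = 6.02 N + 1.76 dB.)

6.02 N + 1.76 ≥ 64.0 gives N ≥ 10.339, so the minimum integer is 11.

11 bits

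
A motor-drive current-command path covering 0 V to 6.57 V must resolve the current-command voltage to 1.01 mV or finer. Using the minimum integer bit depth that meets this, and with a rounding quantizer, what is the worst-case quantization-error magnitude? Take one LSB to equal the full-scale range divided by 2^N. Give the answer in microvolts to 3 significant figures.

V_FS = 6.57 V.
Need 2^N ≥ 6.57 V / 1.01 mV = 6505 → N_min = 13.
LSB = 6.57 V ÷ 2^13 = 6.57/8192 V = 0.80200 mV.
Max error for round-to-nearest is LSB/2 = 401 µV.

401 µV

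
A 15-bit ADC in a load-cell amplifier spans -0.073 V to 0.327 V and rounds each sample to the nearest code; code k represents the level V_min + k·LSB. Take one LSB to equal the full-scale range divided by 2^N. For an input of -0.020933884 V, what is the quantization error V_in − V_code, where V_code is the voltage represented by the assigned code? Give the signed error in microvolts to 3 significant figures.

Full-scale range = 0.327 V − (-0.073 V) = 0.4 V. LSB = 0.4 V / 2^15 ≈ 12.21 µV.
(-0.020933884 − (-0.073)) / LSB = 0.052066116 × 32768/0.4 = 4265.2562. Nearest integer: k = 4265.
V_code = -0.073 + (4265/32768) × 0.4 = -0.020937011719 V.
V_in − V_code = -0.020933884 − (-0.020937011719) = +3.13 µV.

+3.13 µV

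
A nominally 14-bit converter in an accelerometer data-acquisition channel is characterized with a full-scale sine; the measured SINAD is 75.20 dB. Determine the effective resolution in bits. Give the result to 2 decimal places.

ENOB = (SINAD − 1.76) / 6.02 = (75.20 − 1.76) / 6.02 = 73.44 / 6.02 = 12.1993.

12.20 bits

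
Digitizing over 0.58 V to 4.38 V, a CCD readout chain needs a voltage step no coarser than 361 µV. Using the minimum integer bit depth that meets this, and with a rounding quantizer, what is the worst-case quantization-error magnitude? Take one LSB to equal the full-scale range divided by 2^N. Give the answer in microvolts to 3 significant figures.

The full-scale span is 4.38 − (0.58) = 3.8 V.
Required number of levels: 3.8/361 µV = 10526; smallest N with 2^N ≥ that is 14.
LSB = 3.8 V ÷ 2^14 = 3.8/16384 V = 231.93 µV.
|e|_max = LSB/2 = 116 µV.

116 µV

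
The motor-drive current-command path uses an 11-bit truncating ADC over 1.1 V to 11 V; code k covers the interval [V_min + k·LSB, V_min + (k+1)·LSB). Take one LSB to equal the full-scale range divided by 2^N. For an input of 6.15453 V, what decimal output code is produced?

1045

The full-scale span is 11 − (1.1) = 9.9 V. LSB = 9.9 V / 2^11 ≈ 4.834 mV.
(V_in − V_min) × 2^11/range = (6.15453 − (1.1)) × 2048/9.9 = 1045.624.
Floor → code = 1045.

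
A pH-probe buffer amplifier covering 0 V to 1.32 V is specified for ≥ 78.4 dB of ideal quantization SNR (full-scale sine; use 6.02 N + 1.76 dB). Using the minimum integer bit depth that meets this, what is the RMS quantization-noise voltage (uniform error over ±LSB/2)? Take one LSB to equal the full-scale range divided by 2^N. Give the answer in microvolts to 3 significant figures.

Range is 1.32 V.
6.02 N + 1.76 ≥ 78.4 gives N ≥ 12.731, so the minimum integer is 13.
LSB = 1.32 V ÷ 2^13 = 1.32/8192 V = 161.13 µV.
V_rms = LSB/√12 = 46.5 µV.

46.5 µV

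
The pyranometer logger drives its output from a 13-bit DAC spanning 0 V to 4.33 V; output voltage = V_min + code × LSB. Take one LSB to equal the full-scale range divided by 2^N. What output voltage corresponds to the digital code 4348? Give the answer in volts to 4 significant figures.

Range is 4.33 V. LSB = 4.33 V / 2^13.
Output = V_min + (4348/8192) × range = 0 + 0.530762 × 4.33 V
      = 0 + 2.29820 = 2.29820 V.

2.298 V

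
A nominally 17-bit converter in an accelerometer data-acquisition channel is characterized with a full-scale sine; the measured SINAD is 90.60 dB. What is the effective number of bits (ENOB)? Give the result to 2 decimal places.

ENOB = (SINAD − 1.76) / 6.02 = (90.60 − 1.76) / 6.02 = 88.84 / 6.02 = 14.7575.

14.76 bits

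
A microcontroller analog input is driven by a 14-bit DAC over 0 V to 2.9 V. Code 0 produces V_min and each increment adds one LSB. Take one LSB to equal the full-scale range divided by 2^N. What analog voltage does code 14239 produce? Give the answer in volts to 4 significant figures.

2.520 V

Span = 2.9 V. LSB = 2.9 V / 2^14.
Output = V_min + (14239/16384) × range = 0 + 0.869080 × 2.9 V
      = 0 + 2.52033 = 2.52033 V.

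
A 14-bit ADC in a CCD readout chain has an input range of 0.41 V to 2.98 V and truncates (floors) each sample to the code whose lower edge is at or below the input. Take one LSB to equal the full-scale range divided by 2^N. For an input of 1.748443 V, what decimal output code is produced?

Span: 2.98 V − (0.41 V) = 2.57 V. LSB = 2.57 V / 2^14 ≈ 156.9 µV.
V_in − V_min = 1.748443 − (0.41) = 1.338443 V.
Divide by LSB: 1.338443 × 16384/2.57 = 8532.7043.
Truncating gives code 8532.

8532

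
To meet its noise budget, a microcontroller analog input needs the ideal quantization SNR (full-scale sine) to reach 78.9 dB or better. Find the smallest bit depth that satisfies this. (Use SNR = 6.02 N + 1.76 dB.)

Required N = ⌈(78.9 − 1.76)/6.02⌉ = ⌈12.814⌉ = 13.

13 bits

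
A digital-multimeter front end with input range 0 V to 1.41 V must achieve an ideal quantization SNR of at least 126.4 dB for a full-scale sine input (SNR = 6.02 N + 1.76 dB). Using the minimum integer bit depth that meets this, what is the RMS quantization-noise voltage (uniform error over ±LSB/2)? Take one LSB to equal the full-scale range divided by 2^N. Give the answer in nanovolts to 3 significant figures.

194 nV

Full-scale range = 1.41 V.
N ≥ (126.4 − 1.76)/6.02 = 20.704 → N_min = 21.
LSB = 1.41 V ÷ 2^21 = 1.41/2097152 V = 0.67234 µV.
σ_q = LSB/√12 = 0.67234 µV/3.4641 = 194 nV.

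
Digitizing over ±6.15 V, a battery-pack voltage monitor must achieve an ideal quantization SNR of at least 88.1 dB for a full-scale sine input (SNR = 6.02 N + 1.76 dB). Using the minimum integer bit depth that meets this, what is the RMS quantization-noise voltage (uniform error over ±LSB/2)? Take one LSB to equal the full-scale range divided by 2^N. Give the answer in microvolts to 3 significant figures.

108 µV

Full-scale range = 6.15 V − (-6.15 V) = 12.3 V.
N ≥ (88.1 − 1.76)/6.02 = 14.342 → N_min = 15.
LSB = 12.3 V / 2^15 = 375.37 µV.
σ_q = LSB/√12 = 375.37 µV/3.4641 = 108 µV.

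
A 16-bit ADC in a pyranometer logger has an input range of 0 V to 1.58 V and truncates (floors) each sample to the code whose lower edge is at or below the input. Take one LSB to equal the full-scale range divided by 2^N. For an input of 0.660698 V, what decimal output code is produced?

Range is 1.58 V. LSB = 1.58 V / 2^16 ≈ 24.11 µV.
(V_in − V_min) × 2^16/range = (0.660698 − (0)) × 65536/1.58 = 27404.749.
Floor → code = 27404.

27404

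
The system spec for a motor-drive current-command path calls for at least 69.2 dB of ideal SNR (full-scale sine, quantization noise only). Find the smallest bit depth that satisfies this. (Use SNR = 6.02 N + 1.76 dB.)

12 bits

Required N = ⌈(69.2 − 1.76)/6.02⌉ = ⌈11.203⌉ = 12.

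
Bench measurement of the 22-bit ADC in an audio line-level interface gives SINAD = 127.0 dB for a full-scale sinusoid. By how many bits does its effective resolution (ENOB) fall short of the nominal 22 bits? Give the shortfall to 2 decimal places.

N_eff = (127.0 − 1.76)/6.02 = 20.8040 bits.
Lost resolution: 22 − 20.8040 = 1.1960 bits.

1.20 bits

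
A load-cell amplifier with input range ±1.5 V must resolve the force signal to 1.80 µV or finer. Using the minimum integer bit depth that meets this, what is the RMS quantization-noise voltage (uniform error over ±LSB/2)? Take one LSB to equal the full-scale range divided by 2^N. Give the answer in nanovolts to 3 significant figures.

Span: 1.5 V − (-1.5 V) = 3 V.
3 V / 1.80 µV = 1.667e6. Since 2^20 = 1048576 and 2^21 = 2097152, N = 21.
One LSB is 3 V / 2097152 = 1.4305 µV.
V_rms = LSB/√12 = 413 nV.

413 nV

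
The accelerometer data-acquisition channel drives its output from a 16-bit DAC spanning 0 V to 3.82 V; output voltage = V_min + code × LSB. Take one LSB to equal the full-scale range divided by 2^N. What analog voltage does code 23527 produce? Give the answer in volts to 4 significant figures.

V_FS = 3.82 V. LSB = 3.82 V / 2^16.
Output = V_min + (23527/65536) × range = 0 + 0.358994 × 3.82 V
      = 0 V + 1.37136 V = 1.37136 V.

1.371 V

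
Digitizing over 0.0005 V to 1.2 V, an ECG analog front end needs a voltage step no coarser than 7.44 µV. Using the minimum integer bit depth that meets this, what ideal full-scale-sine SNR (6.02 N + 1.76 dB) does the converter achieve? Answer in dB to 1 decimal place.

110.1 dB

Full-scale range = 1.2 V − (0.0005 V) = 1.1995 V.
Levels needed ≥ 1.1995/7.44 µV = 161200. 2^18 = 262144 suffices, so N_min = 18.
6.02(18) + 1.76 = 110.12 dB.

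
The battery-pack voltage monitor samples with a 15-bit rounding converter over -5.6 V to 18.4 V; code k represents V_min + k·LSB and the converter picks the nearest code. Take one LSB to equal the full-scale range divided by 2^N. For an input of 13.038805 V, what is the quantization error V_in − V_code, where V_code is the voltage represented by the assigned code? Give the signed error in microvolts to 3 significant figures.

The full-scale span is 18.4 − (-5.6) = 24 V. LSB = 24 V / 2^15 ≈ 0.7324 mV.
Position in LSBs: (13.038805 − (-5.6)) × 32768/24 = 25448.1818; rounding gives k = 25448.
V_code = V_min + k × range/2^15 = -5.6 + 25448 × 24/32768 = 13.038671875 V.
Error = V_in − V_code = 13.038805 − (13.038671875) = +133 µV.

+133 µV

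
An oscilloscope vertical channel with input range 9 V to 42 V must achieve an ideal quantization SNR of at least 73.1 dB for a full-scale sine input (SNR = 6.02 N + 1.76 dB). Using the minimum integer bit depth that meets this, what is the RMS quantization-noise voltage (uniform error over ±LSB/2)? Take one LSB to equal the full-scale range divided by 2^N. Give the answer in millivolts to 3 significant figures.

The full-scale span is 42 − (9) = 33 V.
N ≥ (73.1 − 1.76)/6.02 = 11.850 → N_min = 12.
One LSB is 33 V / 4096 = 8.0566 mV.
σ_q = LSB/√12 = 8.0566 mV/3.4641 = 2.33 mV.

2.33 mV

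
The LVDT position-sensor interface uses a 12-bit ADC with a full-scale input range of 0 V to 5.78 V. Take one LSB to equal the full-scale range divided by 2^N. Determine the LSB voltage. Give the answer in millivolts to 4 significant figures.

1.411 mV

Range is 5.78 V.
2^12 = 4096 levels.
Step size = 5.78/4096 V = 1.411 mV.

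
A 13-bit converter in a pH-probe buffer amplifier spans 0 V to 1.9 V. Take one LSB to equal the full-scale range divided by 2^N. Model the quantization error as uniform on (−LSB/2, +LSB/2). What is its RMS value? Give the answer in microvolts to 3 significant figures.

Full-scale range = 1.9 V.
Step size = 1.9/8192 V = 231.93 µV.
RMS of a uniform error over width LSB is LSB/√12 = 67.0 µV.

67.0 µV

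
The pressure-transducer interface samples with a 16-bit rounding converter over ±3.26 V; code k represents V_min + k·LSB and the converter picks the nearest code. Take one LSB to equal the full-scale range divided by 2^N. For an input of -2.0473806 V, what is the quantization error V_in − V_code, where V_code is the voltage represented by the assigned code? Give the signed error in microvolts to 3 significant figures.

Span: 3.26 V − (-3.26 V) = 6.52 V. LSB = 6.52 V / 2^16 ≈ 99.49 µV.
(V_in − V_min)/LSB = (-2.0473806 − (-3.26)) × 65536/6.52 = 12188.6848 → nearest code k = 12189.
V_code = -3.26 + (12189/65536) × 6.52 = -2.0473492432 V.
V_in − V_code = -2.0473806 − (-2.0473492432) = −31.4 µV.

−31.4 µV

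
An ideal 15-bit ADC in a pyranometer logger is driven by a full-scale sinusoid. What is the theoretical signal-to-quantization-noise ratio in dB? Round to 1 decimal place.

Ideal quantization SNR: 6.02 × 15 + 1.76 dB = 92.1 dB.

92.1 dB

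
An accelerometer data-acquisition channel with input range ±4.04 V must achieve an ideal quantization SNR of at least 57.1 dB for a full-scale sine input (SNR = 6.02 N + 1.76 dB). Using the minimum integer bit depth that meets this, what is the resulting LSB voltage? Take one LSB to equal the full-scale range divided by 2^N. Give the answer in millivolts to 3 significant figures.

Range = 4.04 − (-4.04) = 8.08 V.
Required N = ⌈(57.1 − 1.76)/6.02⌉ = ⌈9.193⌉ = 10.
LSB = 8.08 V ÷ 2^10 = 8.08/1024 V = 7.89 mV.

7.89 mV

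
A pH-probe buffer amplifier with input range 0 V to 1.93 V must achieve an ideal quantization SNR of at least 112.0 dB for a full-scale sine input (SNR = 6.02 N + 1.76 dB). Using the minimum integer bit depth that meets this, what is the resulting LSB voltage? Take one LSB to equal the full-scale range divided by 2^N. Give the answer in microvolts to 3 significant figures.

3.68 µV

Full-scale range = 1.93 V.
6.02 N + 1.76 ≥ 112.0 gives N ≥ 18.312, so the minimum integer is 19.
LSB = 1.93 V / 2^19 = 3.68 µV.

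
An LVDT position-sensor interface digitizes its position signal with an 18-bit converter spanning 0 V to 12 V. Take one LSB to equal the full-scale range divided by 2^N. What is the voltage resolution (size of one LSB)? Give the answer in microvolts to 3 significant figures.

Full-scale range = 12 V.
2^18 = 262144 levels.
One LSB is 12 V / 262144 = 45.8 µV.

45.8 µV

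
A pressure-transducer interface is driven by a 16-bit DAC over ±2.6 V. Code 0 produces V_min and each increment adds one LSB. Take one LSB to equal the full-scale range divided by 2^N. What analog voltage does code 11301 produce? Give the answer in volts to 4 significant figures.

-1.703 V

Range = 2.6 − (-2.6) = 5.2 V. LSB = 5.2 V / 2^16.
Output = V_min + (11301/65536) × range = -2.6 + 0.172440 × 5.2 V
      = -2.6 V + 0.896686 V = -1.70331 V.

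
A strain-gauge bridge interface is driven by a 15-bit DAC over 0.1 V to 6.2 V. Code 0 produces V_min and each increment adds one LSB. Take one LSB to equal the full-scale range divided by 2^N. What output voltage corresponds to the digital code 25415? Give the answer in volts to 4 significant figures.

4.831 V

The full-scale span is 6.2 − (0.1) = 6.1 V. LSB = 6.1 V / 2^15.
V_out = V_min + code × LSB = 0.1 V + 25415 × 6.1 V / 32768
      = 0.1 V + 4.73119 V = 4.83119 V.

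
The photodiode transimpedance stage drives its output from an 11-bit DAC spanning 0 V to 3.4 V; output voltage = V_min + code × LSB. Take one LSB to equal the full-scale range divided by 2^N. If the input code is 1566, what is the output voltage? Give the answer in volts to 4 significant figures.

2.600 V

V_FS = 3.4 V. LSB = 3.4 V / 2^11.
V_out = V_min + code × LSB = 0 V + 1566 × 3.4 V / 2048
      = 0 + 2.59980 = 2.59980 V.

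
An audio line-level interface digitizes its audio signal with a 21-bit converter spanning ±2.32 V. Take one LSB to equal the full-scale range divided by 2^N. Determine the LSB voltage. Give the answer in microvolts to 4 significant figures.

Span: 2.32 V − (-2.32 V) = 4.64 V.
There are 2^21 = 2097152 steps.
LSB = 4.64 V ÷ 2^21 = 4.64/2097152 V = 2.213 µV.

2.213 µV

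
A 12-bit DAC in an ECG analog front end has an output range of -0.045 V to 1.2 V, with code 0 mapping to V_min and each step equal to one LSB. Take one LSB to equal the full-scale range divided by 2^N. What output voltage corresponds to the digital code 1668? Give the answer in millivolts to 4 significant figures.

The full-scale span is 1.2 − (-0.045) = 1.245 V. LSB = 1.245 V / 2^12.
V_out = V_min + code × LSB = -0.045 V + 1668 × 1.245 V / 4096
      = -0.045 V + 0.506997 V = 0.461997 V.

462.0 mV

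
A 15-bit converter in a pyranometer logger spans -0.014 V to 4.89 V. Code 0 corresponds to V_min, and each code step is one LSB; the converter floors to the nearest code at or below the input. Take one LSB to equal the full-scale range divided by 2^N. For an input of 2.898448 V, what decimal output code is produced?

Range = 4.89 − (-0.014) = 4.904 V. LSB = 4.904 V / 2^15 ≈ 149.7 µV.
V_in − V_min = 2.898448 − (-0.014) = 2.912448 V.
Divide by LSB: 2.912448 × 32768/4.904 = 19460.6640.
Truncating gives code 19460.

19460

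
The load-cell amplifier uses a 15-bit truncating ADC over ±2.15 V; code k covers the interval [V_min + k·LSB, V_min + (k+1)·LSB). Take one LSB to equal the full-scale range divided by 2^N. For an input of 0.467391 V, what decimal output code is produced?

19945

Range = 2.15 − (-2.15) = 4.3 V. LSB = 4.3 V / 2^15 ≈ 131.2 µV.
code = ⌊(V_in − V_min)/LSB⌋ = ⌊(V_in − V_min) × 2^15 / range⌋
     = ⌊(0.467391 − (-2.15)) × 32768 / 4.3⌋ = ⌊2.617391 × 32768/4.3⌋
     = ⌊19945.737⌋ = 19945.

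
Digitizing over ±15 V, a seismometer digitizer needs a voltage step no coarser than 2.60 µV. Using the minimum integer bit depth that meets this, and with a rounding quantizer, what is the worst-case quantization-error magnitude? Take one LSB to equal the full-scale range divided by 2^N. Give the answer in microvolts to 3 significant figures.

0.894 µV

Range = 15 − (-15) = 30 V.
Levels needed ≥ 30/2.60 µV = 1.154e7. 2^24 = 16777216 suffices, so N_min = 24.
One LSB is 30 V / 16777216 = 1.7881 µV.
|e|_max = LSB/2 = 0.894 µV.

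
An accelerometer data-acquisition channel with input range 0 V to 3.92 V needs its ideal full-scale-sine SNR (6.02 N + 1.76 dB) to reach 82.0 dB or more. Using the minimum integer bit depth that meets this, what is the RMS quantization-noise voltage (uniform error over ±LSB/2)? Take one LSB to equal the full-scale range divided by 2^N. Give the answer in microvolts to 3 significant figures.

Range is 3.92 V.
6.02 N + 1.76 ≥ 82.0 gives N ≥ 13.329, so the minimum integer is 14.
LSB = 3.92 V ÷ 2^14 = 3.92/16384 V = 239.26 µV.
σ_q = LSB/√12 = 239.26 µV/3.4641 = 69.1 µV.

69.1 µV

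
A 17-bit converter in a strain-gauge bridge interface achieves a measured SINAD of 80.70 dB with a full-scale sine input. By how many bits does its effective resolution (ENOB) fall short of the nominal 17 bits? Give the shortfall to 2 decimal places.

3.89 bits

Effective bits = (80.70 − 1.76)/6.02 = 13.1130.
Lost resolution: 17 − 13.1130 = 3.8870 bits.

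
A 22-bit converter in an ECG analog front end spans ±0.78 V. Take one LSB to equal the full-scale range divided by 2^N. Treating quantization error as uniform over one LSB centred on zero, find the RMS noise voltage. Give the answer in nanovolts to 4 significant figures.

Full-scale range = 0.78 V − (-0.78 V) = 1.56 V.
One LSB is 1.56 V / 4194304 = 371.933 nV.
σ_q = LSB/√12 = 371.933 nV/3.4641 = 107.4 nV.

107.4 nV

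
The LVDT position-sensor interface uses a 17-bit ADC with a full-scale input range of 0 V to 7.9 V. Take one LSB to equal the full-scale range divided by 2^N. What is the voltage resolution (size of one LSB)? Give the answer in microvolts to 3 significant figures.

60.3 µV

Full-scale range = 7.9 V.
Number of codes = 2^17 = 131072.
LSB = 7.9 V / 2^17 = 60.3 µV.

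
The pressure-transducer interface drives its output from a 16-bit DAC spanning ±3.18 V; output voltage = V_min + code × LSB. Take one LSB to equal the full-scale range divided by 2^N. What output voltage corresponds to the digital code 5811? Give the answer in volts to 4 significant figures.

-2.616 V

The full-scale span is 3.18 − (-3.18) = 6.36 V. LSB = 6.36 V / 2^16.
Output = V_min + (5811/65536) × range = -3.18 + 0.0886688 × 6.36 V
      = -3.18 + 0.563934 = -2.61607 V.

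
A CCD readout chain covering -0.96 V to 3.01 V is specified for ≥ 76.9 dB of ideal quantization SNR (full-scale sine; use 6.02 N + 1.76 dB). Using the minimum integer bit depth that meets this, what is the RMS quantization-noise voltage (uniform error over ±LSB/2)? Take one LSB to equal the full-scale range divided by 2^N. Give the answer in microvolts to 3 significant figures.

140 µV

Full-scale range = 3.01 V − (-0.96 V) = 3.97 V.
6.02 N + 1.76 ≥ 76.9 gives N ≥ 12.482, so the minimum integer is 13.
One LSB is 3.97 V / 8192 = 484.62 µV.
σ_q = LSB/√12 = 484.62 µV/3.4641 = 140 µV.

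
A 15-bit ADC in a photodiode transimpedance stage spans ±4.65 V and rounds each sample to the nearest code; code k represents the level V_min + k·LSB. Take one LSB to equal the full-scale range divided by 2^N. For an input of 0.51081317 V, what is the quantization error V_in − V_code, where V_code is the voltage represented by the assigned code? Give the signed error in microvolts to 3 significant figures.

−51.1 µV

Range = 4.65 − (-4.65) = 9.3 V. LSB = 9.3 V / 2^15 ≈ 283.8 µV.
(0.51081317 − (-4.65)) / LSB = 5.16081317 × 32768/9.3 = 18183.8200. Nearest integer: k = 18184.
V_code = V_min + k × range/2^15 = -4.65 + 18184 × 9.3/32768 = 0.51086425781 V.
Error = V_in − V_code = 0.51081317 − (0.51086425781) = −51.1 µV.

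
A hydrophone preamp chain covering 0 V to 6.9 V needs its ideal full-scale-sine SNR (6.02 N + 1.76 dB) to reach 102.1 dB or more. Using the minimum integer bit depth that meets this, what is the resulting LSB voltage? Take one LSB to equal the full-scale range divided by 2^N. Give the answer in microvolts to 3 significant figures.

Span = 6.9 V.
Solving 6.02 N ≥ 102.1 − 1.76: N ≥ 16.668. Round up → N = 17.
Step size = 6.9/131072 V = 52.6 µV.

52.6 µV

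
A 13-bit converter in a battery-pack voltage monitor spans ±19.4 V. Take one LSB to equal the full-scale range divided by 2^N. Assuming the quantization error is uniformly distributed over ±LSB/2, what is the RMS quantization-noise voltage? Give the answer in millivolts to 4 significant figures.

1.367 mV

Range = 19.4 − (-19.4) = 38.8 V.
LSB = 38.8 V / 2^13 = 4.73633 mV.
σ_q = LSB/√12 = 4.73633 mV/3.4641 = 1.367 mV.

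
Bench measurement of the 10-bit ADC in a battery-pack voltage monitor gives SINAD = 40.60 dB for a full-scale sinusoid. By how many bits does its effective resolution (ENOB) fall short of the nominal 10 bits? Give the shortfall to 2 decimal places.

3.55 bits

ENOB = (SINAD − 1.76)/6.02 = (40.60 − 1.76)/6.02 = 6.4518 bits.
Lost resolution: 10 − 6.4518 = 3.5482 bits.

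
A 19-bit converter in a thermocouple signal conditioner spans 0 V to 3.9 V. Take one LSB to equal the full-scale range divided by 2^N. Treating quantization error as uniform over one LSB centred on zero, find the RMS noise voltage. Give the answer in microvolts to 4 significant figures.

2.147 µV

Span = 3.9 V.
LSB = 3.9 V / 2^19 = 7.43866 µV.
σ_q = LSB/√12 = 7.43866 µV/3.4641 = 2.147 µV.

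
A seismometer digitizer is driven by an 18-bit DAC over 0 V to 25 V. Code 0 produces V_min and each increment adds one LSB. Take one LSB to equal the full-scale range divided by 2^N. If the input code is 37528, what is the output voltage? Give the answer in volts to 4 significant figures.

3.579 V

Range is 25 V. LSB = 25 V / 2^18.
V_out = V_min + code × LSB = 0 V + 37528 × 25 V / 262144
      = 0 V + 3.57895 V = 3.57895 V.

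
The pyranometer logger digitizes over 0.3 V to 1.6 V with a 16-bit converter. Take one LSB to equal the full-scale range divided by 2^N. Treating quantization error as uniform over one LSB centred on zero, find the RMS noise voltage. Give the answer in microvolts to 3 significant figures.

The full-scale span is 1.6 − (0.3) = 1.3 V.
LSB = 1.3 V ÷ 2^16 = 1.3/65536 V = 19.836 µV.
V_rms = LSB/√12 = 19.836 µV / √12 = 5.73 µV.

5.73 µV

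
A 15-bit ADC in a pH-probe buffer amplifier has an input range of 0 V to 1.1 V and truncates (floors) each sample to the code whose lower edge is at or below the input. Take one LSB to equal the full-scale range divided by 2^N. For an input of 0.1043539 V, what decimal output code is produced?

Span = 1.1 V. LSB = 1.1 V / 2^15 ≈ 33.57 µV.
code = ⌊(V_in − V_min)/LSB⌋ = ⌊(V_in − V_min) × 2^15 / range⌋
     = ⌊(0.1043539 − (0)) × 32768 / 1.1⌋ = ⌊0.1043539 × 32768/1.1⌋
     = ⌊3108.608⌋ = 3108.

3108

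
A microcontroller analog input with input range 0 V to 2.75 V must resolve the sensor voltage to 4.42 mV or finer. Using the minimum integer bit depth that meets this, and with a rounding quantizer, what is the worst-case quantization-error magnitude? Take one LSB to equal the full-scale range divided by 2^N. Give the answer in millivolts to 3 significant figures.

1.34 mV

Range is 2.75 V.
Levels needed ≥ 2.75/4.42 mV = 622.2. 2^10 = 1024 suffices, so N_min = 10.
LSB = 2.75 V / 2^10 = 2.6855 mV.
Max error for round-to-nearest is LSB/2 = 1.34 mV.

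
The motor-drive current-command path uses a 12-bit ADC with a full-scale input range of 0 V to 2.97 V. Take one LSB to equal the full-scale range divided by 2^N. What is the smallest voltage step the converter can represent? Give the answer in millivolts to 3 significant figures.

Span = 2.97 V.
Number of codes = 2^12 = 4096.
LSB = 2.97 V ÷ 2^12 = 2.97/4096 V = 0.725 mV.

0.725 mV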